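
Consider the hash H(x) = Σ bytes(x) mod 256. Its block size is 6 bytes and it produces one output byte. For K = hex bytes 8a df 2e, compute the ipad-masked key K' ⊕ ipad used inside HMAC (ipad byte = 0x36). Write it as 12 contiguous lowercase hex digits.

bce918363636

Key hex bytes 8a df 2e is 3 bytes ≤ B = 6; zero-pad to 6 bytes: K' = 8a df 2e 00 00 00.
XOR each byte with 0x36: 8a⊕36=bc, df⊕36=e9, 2e⊕36=18, 00⊕36=36, 00⊕36=36, 00⊕36=36.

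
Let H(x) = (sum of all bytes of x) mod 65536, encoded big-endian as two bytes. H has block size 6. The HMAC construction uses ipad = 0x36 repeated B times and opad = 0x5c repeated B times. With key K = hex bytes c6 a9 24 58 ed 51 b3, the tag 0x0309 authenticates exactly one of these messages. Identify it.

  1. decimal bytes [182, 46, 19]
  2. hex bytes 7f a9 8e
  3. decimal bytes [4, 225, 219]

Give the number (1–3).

Key hex bytes c6 a9 24 58 ed 51 b3 is 7 bytes > B = 6, so hash it first: H(key) = 03 dc, then zero-pad to 6 bytes: K' = 03 dc 00 00 00 00.
K' ⊕ ipad = 35 ea 36 36 36 36; K' ⊕ opad = 5f 80 5c 5c 5c 5c.
m1: inner = H(35 ea 36 36 36 36 b6 2e 13) = 02 ee; tag = H(5f 80 5c 5c 5c 5c 02 ee) = 033f
m2: inner = H(35 ea 36 36 36 36 7f a9 8e) = 03 ad; tag = H(5f 80 5c 5c 5c 5c 03 ad) = 02ff
m3: inner = H(35 ea 36 36 36 36 04 e1 db) = 03 b7; tag = H(5f 80 5c 5c 5c 5c 03 b7) = 0309 ← matches

3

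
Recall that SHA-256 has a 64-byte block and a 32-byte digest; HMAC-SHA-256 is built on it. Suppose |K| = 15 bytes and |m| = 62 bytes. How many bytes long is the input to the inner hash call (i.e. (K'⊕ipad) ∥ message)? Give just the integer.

Key is 15 ≤ 64 bytes, zero-padded: |K'| = 64.
Inner input = (K'⊕ipad) ∥ m → 64 + 62 = 126 bytes.

126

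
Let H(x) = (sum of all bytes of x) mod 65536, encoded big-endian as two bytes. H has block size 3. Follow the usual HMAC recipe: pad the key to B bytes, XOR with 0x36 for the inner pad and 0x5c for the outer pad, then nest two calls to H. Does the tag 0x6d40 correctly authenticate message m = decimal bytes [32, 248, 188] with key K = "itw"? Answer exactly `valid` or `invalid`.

invalid

Key "itw" = 69 74 77 is exactly B = 3 bytes: K' = 69 74 77.
K' ⊕ ipad = 5f 42 41; K' ⊕ opad = 35 28 2b.
Inner hash: sum = 95+66+65+32+248+188 = 694 → 02 b6.
Outer hash (recomputed tag): sum = 53+40+43+2+182 = 320 → 01 40.
Recomputed tag = 0140; claimed = 6d40 → mismatch.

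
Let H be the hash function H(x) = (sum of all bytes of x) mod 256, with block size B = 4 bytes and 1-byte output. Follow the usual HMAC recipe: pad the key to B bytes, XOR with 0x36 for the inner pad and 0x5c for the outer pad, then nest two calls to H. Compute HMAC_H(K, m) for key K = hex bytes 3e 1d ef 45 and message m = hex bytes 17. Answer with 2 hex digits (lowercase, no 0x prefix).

Key hex bytes 3e 1d ef 45 is exactly B = 4 bytes: K' = 3e 1d ef 45.
K' ⊕ ipad = 08 2b d9 73.  K' ⊕ opad = 62 41 b3 19.
Inner input = (K'⊕ipad) ∥ m = 08 2b d9 73 ∥ 17.
Inner hash: sum = 8+43+217+115+23 = 406; mod 256 = 150 → 96.
Outer input = (K'⊕opad) ∥ inner = 62 41 b3 19 ∥ 96.
Outer hash (tag): sum = 98+65+179+25+150 = 517; mod 256 = 5 → 05.

05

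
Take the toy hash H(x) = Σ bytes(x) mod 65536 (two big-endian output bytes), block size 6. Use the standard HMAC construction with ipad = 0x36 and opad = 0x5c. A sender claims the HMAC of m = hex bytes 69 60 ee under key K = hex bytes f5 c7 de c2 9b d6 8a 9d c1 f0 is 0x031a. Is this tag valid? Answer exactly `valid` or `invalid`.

Key hex bytes f5 c7 de c2 9b d6 8a 9d c1 f0 is 10 bytes > B = 6, so hash it first: H(key) = 07 a5, then zero-pad to 6 bytes: K' = 07 a5 00 00 00 00.
K' ⊕ ipad = 31 93 36 36 36 36; K' ⊕ opad = 5b f9 5c 5c 5c 5c.
Inner hash: sum = 49+147+54+54+54+54+105+96+238 = 851 → 03 53.
Outer hash (recomputed tag): sum = 91+249+92+92+92+92+3+83 = 794 → 03 1a.
Recomputed tag = 031a; claimed = 031a → match.

valid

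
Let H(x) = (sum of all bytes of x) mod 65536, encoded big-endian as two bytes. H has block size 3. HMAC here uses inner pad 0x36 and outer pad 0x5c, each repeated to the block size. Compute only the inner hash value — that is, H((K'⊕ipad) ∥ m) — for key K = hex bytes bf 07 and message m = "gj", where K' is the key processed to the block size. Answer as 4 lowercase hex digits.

Key hex bytes bf 07 is 2 bytes ≤ B = 3; zero-pad to 3 bytes: K' = bf 07 00.
K' ⊕ ipad = 89 31 36.
Inner input = 89 31 36 ∥ 67 6a.
Inner hash: sum = 137+49+54+103+106 = 449 → 01 c1.

01c1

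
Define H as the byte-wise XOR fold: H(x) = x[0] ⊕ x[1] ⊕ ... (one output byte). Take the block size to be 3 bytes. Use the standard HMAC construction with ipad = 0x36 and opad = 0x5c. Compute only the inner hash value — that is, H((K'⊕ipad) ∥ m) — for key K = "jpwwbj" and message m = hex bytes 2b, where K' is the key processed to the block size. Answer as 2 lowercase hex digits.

0f

Key "jpwwbj" = 6a 70 77 77 62 6a is 6 bytes > B = 3, so hash it first: H(key) = 12, then zero-pad to 3 bytes: K' = 12 00 00.
K' ⊕ ipad = 24 36 36.
Inner input = 24 36 36 ∥ 2b.
Inner hash: XOR 24⊕36⊕36⊕2b = 0f.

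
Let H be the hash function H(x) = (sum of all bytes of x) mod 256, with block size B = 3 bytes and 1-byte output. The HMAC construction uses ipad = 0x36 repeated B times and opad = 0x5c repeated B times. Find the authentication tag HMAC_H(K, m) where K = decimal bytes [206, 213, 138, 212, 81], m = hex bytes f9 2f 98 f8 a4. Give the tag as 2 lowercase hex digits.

f2

Key decimal bytes [206, 213, 138, 212, 81] = ce d5 8a d4 51 is 5 bytes > B = 3, so hash it first: H(key) = 52, then zero-pad to 3 bytes: K' = 52 00 00.
K' ⊕ ipad = 64 36 36.  K' ⊕ opad = 0e 5c 5c.
Inner input = (K'⊕ipad) ∥ m = 64 36 36 ∥ f9 2f 98 f8 a4.
Inner hash: sum = 100+54+54+249+47+152+248+164 = 1068; mod 256 = 44 → 2c.
Outer input = (K'⊕opad) ∥ inner = 0e 5c 5c ∥ 2c.
Outer hash (tag): sum = 14+92+92+44 = 242 → f2.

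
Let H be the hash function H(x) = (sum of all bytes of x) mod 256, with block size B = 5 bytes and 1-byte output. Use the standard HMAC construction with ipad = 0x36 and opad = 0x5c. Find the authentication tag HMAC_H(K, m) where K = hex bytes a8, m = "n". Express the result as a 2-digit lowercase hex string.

48

Key hex bytes a8 is 1 byte ≤ B = 5; zero-pad to 5 bytes: K' = a8 00 00 00 00.
K' ⊕ ipad = 9e 36 36 36 36.  K' ⊕ opad = f4 5c 5c 5c 5c.
Inner input = (K'⊕ipad) ∥ m = 9e 36 36 36 36 ∥ 6e.
Inner hash: sum = 158+54+54+54+54+110 = 484; mod 256 = 228 → e4.
Outer input = (K'⊕opad) ∥ inner = f4 5c 5c 5c 5c ∥ e4.
Outer hash (tag): sum = 244+92+92+92+92+228 = 840; mod 256 = 72 → 48.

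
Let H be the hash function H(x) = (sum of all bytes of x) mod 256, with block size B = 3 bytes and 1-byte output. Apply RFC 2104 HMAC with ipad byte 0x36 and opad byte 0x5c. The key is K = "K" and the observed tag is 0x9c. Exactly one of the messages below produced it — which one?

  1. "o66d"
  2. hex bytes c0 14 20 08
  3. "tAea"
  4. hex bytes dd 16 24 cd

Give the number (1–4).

Key "K" = 4b is 1 byte ≤ B = 3; zero-pad to 3 bytes: K' = 4b 00 00.
K' ⊕ ipad = 7d 36 36; K' ⊕ opad = 17 5c 5c.
m1: inner = H(7d 36 36 6f 36 36 64) = 28; tag = H(17 5c 5c 28) = f7
m2: inner = H(7d 36 36 c0 14 20 08) = e5; tag = H(17 5c 5c e5) = b4
m3: inner = H(7d 36 36 74 41 65 61) = 64; tag = H(17 5c 5c 64) = 33
m4: inner = H(7d 36 36 dd 16 24 cd) = cd; tag = H(17 5c 5c cd) = 9c ← matches

4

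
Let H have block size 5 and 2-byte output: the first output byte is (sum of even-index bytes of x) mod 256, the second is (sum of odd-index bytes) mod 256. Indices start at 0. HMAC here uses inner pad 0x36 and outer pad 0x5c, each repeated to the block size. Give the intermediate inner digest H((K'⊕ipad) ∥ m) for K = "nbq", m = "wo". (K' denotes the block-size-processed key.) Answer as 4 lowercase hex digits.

Key "nbq" = 6e 62 71 is 3 bytes ≤ B = 5; zero-pad to 5 bytes: K' = 6e 62 71 00 00.
K' ⊕ ipad = 58 54 47 36 36.
Inner input = 58 54 47 36 36 ∥ 77 6f.
Inner hash: even-index sum = 324 mod 256 = 68; odd-index sum = 257 mod 256 = 1 → 44 01.

4401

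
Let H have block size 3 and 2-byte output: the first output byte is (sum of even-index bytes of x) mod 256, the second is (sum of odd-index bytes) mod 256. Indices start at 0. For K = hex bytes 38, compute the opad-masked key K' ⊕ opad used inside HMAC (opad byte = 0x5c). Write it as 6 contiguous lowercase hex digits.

Key hex bytes 38 is 1 byte ≤ B = 3; zero-pad to 3 bytes: K' = 38 00 00.
XOR each byte with 0x5c: 38⊕5c=64, 00⊕5c=5c, 00⊕5c=5c.

645c5c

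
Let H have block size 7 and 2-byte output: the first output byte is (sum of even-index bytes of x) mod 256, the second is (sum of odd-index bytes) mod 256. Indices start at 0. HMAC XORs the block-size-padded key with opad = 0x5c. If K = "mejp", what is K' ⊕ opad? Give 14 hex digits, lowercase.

Key "mejp" = 6d 65 6a 70 is 4 bytes ≤ B = 7; zero-pad to 7 bytes: K' = 6d 65 6a 70 00 00 00.
XOR each byte with 0x5c: 6d⊕5c=31, 65⊕5c=39, 6a⊕5c=36, 70⊕5c=2c, 00⊕5c=5c, 00⊕5c=5c, 00⊕5c=5c.

3139362c5c5c5c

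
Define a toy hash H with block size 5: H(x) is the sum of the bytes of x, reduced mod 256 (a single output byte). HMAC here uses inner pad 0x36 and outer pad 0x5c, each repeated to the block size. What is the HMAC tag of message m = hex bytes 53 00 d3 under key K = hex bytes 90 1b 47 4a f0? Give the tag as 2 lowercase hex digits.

Key hex bytes 90 1b 47 4a f0 is exactly B = 5 bytes: K' = 90 1b 47 4a f0.
K' ⊕ ipad = a6 2d 71 7c c6.  K' ⊕ opad = cc 47 1b 16 ac.
Inner input = (K'⊕ipad) ∥ m = a6 2d 71 7c c6 ∥ 53 00 d3.
Inner hash: sum = 166+45+113+124+198+83+0+211 = 940; mod 256 = 172 → ac.
Outer input = (K'⊕opad) ∥ inner = cc 47 1b 16 ac ∥ ac.
Outer hash (tag): sum = 204+71+27+22+172+172 = 668; mod 256 = 156 → 9c.

9c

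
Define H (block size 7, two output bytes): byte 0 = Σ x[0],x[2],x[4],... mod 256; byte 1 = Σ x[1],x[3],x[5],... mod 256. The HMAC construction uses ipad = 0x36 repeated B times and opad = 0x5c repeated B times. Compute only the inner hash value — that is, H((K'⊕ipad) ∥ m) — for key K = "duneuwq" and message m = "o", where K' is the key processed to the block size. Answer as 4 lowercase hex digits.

3446

Key "duneuwq" = 64 75 6e 65 75 77 71 is exactly B = 7 bytes: K' = 64 75 6e 65 75 77 71.
K' ⊕ ipad = 52 43 58 53 43 41 47.
Inner input = 52 43 58 53 43 41 47 ∥ 6f.
Inner hash: even-index sum = 308 mod 256 = 52; odd-index sum = 326 mod 256 = 70 → 34 46.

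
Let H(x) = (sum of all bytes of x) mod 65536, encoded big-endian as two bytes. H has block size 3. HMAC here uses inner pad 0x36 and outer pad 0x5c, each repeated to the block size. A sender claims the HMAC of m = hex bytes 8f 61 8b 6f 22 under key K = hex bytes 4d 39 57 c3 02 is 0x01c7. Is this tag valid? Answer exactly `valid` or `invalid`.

valid

Key hex bytes 4d 39 57 c3 02 is 5 bytes > B = 3, so hash it first: H(key) = 01 a2, then zero-pad to 3 bytes: K' = 01 a2 00.
K' ⊕ ipad = 37 94 36; K' ⊕ opad = 5d fe 5c.
Inner hash: sum = 55+148+54+143+97+139+111+34 = 781 → 03 0d.
Outer hash (recomputed tag): sum = 93+254+92+3+13 = 455 → 01 c7.
Recomputed tag = 01c7; claimed = 01c7 → match.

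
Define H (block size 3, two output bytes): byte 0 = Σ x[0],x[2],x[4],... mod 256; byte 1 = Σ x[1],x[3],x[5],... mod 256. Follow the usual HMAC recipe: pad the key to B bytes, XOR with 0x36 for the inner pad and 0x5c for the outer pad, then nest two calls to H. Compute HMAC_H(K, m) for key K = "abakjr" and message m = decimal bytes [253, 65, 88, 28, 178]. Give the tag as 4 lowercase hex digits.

Key "abakjr" = 61 62 61 6b 6a 72 is 6 bytes > B = 3, so hash it first: H(key) = 2c 3f, then zero-pad to 3 bytes: K' = 2c 3f 00.
K' ⊕ ipad = 1a 09 36.  K' ⊕ opad = 70 63 5c.
Inner input = (K'⊕ipad) ∥ m = 1a 09 36 ∥ fd 41 58 1c b2.
Inner hash: even-index sum = 173 mod 256 = 173; odd-index sum = 528 mod 256 = 16 → ad 10.
Outer input = (K'⊕opad) ∥ inner = 70 63 5c ∥ ad 10.
Outer hash (tag): even-index sum = 220 mod 256 = 220; odd-index sum = 272 mod 256 = 16 → dc 10.

dc10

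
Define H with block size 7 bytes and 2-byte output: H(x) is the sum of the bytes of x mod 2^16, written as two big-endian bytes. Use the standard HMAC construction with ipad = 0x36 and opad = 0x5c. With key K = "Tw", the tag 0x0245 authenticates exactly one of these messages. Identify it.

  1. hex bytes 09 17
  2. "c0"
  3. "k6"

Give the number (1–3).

2

Key "Tw" = 54 77 is 2 bytes ≤ B = 7; zero-pad to 7 bytes: K' = 54 77 00 00 00 00 00.
K' ⊕ ipad = 62 41 36 36 36 36 36; K' ⊕ opad = 08 2b 5c 5c 5c 5c 5c.
m1: inner = H(62 41 36 36 36 36 36 09 17) = 01 d1; tag = H(08 2b 5c 5c 5c 5c 5c 01 d1) = 02d1
m2: inner = H(62 41 36 36 36 36 36 63 30) = 02 44; tag = H(08 2b 5c 5c 5c 5c 5c 02 44) = 0245 ← matches
m3: inner = H(62 41 36 36 36 36 36 6b 36) = 02 52; tag = H(08 2b 5c 5c 5c 5c 5c 02 52) = 0253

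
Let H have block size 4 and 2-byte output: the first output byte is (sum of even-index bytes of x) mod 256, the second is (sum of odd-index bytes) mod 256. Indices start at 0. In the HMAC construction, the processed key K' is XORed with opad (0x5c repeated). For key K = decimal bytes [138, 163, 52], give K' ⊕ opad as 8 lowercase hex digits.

Key decimal bytes [138, 163, 52] = 8a a3 34 is 3 bytes ≤ B = 4; zero-pad to 4 bytes: K' = 8a a3 34 00.
XOR each byte with 0x5c: 8a⊕5c=d6, a3⊕5c=ff, 34⊕5c=68, 00⊕5c=5c.

d6ff685c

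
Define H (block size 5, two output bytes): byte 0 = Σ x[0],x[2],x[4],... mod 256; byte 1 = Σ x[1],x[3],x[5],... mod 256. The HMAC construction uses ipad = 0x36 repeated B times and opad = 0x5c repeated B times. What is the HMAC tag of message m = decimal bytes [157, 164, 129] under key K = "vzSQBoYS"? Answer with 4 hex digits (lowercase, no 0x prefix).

ff8f

Key "vzSQBoYS" = 76 7a 53 51 42 6f 59 53 is 8 bytes > B = 5, so hash it first: H(key) = 64 8d, then zero-pad to 5 bytes: K' = 64 8d 00 00 00.
K' ⊕ ipad = 52 bb 36 36 36.  K' ⊕ opad = 38 d1 5c 5c 5c.
Inner input = (K'⊕ipad) ∥ m = 52 bb 36 36 36 ∥ 9d a4 81.
Inner hash: even-index sum = 354 mod 256 = 98; odd-index sum = 527 mod 256 = 15 → 62 0f.
Outer input = (K'⊕opad) ∥ inner = 38 d1 5c 5c 5c ∥ 62 0f.
Outer hash (tag): even-index sum = 255 mod 256 = 255; odd-index sum = 399 mod 256 = 143 → ff 8f.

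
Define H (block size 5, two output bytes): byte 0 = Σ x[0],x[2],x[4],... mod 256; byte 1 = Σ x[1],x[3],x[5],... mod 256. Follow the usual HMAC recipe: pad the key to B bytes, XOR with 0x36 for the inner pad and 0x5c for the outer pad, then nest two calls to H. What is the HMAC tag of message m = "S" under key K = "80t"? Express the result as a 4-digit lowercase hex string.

774e

Key "80t" = 38 30 74 is 3 bytes ≤ B = 5; zero-pad to 5 bytes: K' = 38 30 74 00 00.
K' ⊕ ipad = 0e 06 42 36 36.  K' ⊕ opad = 64 6c 28 5c 5c.
Inner input = (K'⊕ipad) ∥ m = 0e 06 42 36 36 ∥ 53.
Inner hash: even-index sum = 134 mod 256 = 134; odd-index sum = 143 mod 256 = 143 → 86 8f.
Outer input = (K'⊕opad) ∥ inner = 64 6c 28 5c 5c ∥ 86 8f.
Outer hash (tag): even-index sum = 375 mod 256 = 119; odd-index sum = 334 mod 256 = 78 → 77 4e.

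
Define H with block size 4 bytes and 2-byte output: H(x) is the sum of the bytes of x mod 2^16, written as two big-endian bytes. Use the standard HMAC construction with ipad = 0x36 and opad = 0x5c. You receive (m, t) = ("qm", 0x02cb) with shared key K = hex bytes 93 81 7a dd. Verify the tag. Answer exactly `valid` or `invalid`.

invalid

Key hex bytes 93 81 7a dd is exactly B = 4 bytes: K' = 93 81 7a dd.
K' ⊕ ipad = a5 b7 4c eb; K' ⊕ opad = cf dd 26 81.
Inner hash: sum = 165+183+76+235+113+109 = 881 → 03 71.
Outer hash (recomputed tag): sum = 207+221+38+129+3+113 = 711 → 02 c7.
Recomputed tag = 02c7; claimed = 02cb → mismatch.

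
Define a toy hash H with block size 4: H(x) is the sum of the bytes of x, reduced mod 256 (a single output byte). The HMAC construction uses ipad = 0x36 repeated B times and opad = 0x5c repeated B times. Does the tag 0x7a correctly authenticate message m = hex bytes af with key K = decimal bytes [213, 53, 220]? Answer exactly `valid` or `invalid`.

Key decimal bytes [213, 53, 220] = d5 35 dc is 3 bytes ≤ B = 4; zero-pad to 4 bytes: K' = d5 35 dc 00.
K' ⊕ ipad = e3 03 ea 36; K' ⊕ opad = 89 69 80 5c.
Inner hash: sum = 227+3+234+54+175 = 693; mod 256 = 181 → b5.
Outer hash (recomputed tag): sum = 137+105+128+92+181 = 643; mod 256 = 131 → 83.
Recomputed tag = 83; claimed = 7a → mismatch.

invalid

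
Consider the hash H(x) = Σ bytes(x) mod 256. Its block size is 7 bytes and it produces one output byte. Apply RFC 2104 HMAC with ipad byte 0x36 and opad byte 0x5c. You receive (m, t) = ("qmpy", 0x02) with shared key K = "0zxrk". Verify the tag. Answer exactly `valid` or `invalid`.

Key "0zxrk" = 30 7a 78 72 6b is 5 bytes ≤ B = 7; zero-pad to 7 bytes: K' = 30 7a 78 72 6b 00 00.
K' ⊕ ipad = 06 4c 4e 44 5d 36 36; K' ⊕ opad = 6c 26 24 2e 37 5c 5c.
Inner hash: sum = 6+76+78+68+93+54+54+113+109+112+121 = 884; mod 256 = 116 → 74.
Outer hash (recomputed tag): sum = 108+38+36+46+55+92+92+116 = 583; mod 256 = 71 → 47.
Recomputed tag = 47; claimed = 02 → mismatch.

invalid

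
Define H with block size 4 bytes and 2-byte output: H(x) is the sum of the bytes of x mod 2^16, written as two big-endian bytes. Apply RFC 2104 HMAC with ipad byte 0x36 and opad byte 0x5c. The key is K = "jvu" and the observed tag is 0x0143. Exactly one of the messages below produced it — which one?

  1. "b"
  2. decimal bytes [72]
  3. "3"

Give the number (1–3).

2

Key "jvu" = 6a 76 75 is 3 bytes ≤ B = 4; zero-pad to 4 bytes: K' = 6a 76 75 00.
K' ⊕ ipad = 5c 40 43 36; K' ⊕ opad = 36 2a 29 5c.
m1: inner = H(5c 40 43 36 62) = 01 77; tag = H(36 2a 29 5c 01 77) = 015d
m2: inner = H(5c 40 43 36 48) = 01 5d; tag = H(36 2a 29 5c 01 5d) = 0143 ← matches
m3: inner = H(5c 40 43 36 33) = 01 48; tag = H(36 2a 29 5c 01 48) = 012e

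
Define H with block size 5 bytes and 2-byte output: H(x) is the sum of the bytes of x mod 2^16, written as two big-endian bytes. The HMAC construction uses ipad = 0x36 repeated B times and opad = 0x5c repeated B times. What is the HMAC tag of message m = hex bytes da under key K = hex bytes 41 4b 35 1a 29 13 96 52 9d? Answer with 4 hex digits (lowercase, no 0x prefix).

Key hex bytes 41 4b 35 1a 29 13 96 52 9d is 9 bytes > B = 5, so hash it first: H(key) = 02 9c, then zero-pad to 5 bytes: K' = 02 9c 00 00 00.
K' ⊕ ipad = 34 aa 36 36 36.  K' ⊕ opad = 5e c0 5c 5c 5c.
Inner input = (K'⊕ipad) ∥ m = 34 aa 36 36 36 ∥ da.
Inner hash: sum = 52+170+54+54+54+218 = 602 → 02 5a.
Outer input = (K'⊕opad) ∥ inner = 5e c0 5c 5c 5c ∥ 02 5a.
Outer hash (tag): sum = 94+192+92+92+92+2+90 = 654 → 02 8e.

028e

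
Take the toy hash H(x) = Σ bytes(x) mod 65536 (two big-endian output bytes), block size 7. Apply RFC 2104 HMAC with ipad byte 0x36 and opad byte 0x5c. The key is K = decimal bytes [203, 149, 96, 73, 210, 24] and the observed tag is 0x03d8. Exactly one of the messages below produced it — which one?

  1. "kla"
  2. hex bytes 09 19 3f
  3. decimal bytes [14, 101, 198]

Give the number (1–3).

1

Key decimal bytes [203, 149, 96, 73, 210, 24] = cb 95 60 49 d2 18 is 6 bytes ≤ B = 7; zero-pad to 7 bytes: K' = cb 95 60 49 d2 18 00.
K' ⊕ ipad = fd a3 56 7f e4 2e 36; K' ⊕ opad = 97 c9 3c 15 8e 44 5c.
m1: inner = H(fd a3 56 7f e4 2e 36 6b 6c 61) = 04 f5; tag = H(97 c9 3c 15 8e 44 5c 04 f5) = 03d8 ← matches
m2: inner = H(fd a3 56 7f e4 2e 36 09 19 3f) = 04 1e; tag = H(97 c9 3c 15 8e 44 5c 04 1e) = 0301
m3: inner = H(fd a3 56 7f e4 2e 36 0e 65 c6) = 04 f6; tag = H(97 c9 3c 15 8e 44 5c 04 f6) = 03d9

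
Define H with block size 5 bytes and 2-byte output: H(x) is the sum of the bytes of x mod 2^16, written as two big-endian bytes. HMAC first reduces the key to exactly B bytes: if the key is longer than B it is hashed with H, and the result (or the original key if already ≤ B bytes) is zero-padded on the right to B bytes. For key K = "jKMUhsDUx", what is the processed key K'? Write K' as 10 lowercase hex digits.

|K| = 9 > B = 5, so first hash the key.
H(K): sum = 106+75+77+85+104+115+68+85+120 = 835 → 03 43.
Zero-pad H(K) = 03 43 to 5 bytes: K' = 03 43 00 00 00.

0343000000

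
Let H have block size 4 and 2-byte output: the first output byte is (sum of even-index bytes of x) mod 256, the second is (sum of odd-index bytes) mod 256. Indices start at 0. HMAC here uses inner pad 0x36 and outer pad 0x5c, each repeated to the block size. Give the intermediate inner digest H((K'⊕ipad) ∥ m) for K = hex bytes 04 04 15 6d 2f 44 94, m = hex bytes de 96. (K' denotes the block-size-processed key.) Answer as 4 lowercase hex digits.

Key hex bytes 04 04 15 6d 2f 44 94 is 7 bytes > B = 4, so hash it first: H(key) = dc b5, then zero-pad to 4 bytes: K' = dc b5 00 00.
K' ⊕ ipad = ea 83 36 36.
Inner input = ea 83 36 36 ∥ de 96.
Inner hash: even-index sum = 510 mod 256 = 254; odd-index sum = 335 mod 256 = 79 → fe 4f.

fe4f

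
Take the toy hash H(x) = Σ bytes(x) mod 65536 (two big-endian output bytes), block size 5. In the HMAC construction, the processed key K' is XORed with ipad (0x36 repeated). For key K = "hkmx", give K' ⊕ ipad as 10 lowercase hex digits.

Key "hkmx" = 68 6b 6d 78 is 4 bytes ≤ B = 5; zero-pad to 5 bytes: K' = 68 6b 6d 78 00.
XOR each byte with 0x36: 68⊕36=5e, 6b⊕36=5d, 6d⊕36=5b, 78⊕36=4e, 00⊕36=36.

5e5d5b4e36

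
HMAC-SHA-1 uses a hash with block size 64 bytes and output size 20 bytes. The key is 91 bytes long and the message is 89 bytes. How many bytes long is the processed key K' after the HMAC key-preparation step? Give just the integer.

Key is 91 > 64 bytes, so it is hashed to 20 bytes then zero-padded to 64: |K'| = 64.

64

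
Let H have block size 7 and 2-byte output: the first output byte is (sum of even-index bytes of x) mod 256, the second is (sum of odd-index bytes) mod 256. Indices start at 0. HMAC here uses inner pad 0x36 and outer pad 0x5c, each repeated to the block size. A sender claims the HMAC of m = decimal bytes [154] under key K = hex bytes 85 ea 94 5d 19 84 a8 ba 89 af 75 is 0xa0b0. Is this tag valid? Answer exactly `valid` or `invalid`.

Key hex bytes 85 ea 94 5d 19 84 a8 ba 89 af 75 is 11 bytes > B = 7, so hash it first: H(key) = d8 34, then zero-pad to 7 bytes: K' = d8 34 00 00 00 00 00.
K' ⊕ ipad = ee 02 36 36 36 36 36; K' ⊕ opad = 84 68 5c 5c 5c 5c 5c.
Inner hash: even-index sum = 400 mod 256 = 144; odd-index sum = 264 mod 256 = 8 → 90 08.
Outer hash (recomputed tag): even-index sum = 416 mod 256 = 160; odd-index sum = 432 mod 256 = 176 → a0 b0.
Recomputed tag = a0b0; claimed = a0b0 → match.

valid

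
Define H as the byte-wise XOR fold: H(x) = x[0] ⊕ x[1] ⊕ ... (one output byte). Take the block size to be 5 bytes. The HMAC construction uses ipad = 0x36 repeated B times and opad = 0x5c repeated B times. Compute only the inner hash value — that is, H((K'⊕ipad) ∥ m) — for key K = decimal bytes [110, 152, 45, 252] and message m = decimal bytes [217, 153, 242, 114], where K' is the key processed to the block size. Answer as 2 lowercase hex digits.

Key decimal bytes [110, 152, 45, 252] = 6e 98 2d fc is 4 bytes ≤ B = 5; zero-pad to 5 bytes: K' = 6e 98 2d fc 00.
K' ⊕ ipad = 58 ae 1b ca 36.
Inner input = 58 ae 1b ca 36 ∥ d9 99 f2 72.
Inner hash: XOR 58⊕ae⊕1b⊕ca⊕36⊕d9⊕99⊕f2⊕72 = d1.

d1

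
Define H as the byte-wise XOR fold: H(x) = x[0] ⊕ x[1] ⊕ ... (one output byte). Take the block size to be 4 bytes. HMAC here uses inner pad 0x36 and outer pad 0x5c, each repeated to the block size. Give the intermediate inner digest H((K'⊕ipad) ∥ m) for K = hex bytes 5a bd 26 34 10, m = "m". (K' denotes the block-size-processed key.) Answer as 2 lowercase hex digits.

88

Key hex bytes 5a bd 26 34 10 is 5 bytes > B = 4, so hash it first: H(key) = e5, then zero-pad to 4 bytes: K' = e5 00 00 00.
K' ⊕ ipad = d3 36 36 36.
Inner input = d3 36 36 36 ∥ 6d.
Inner hash: XOR d3⊕36⊕36⊕36⊕6d = 88.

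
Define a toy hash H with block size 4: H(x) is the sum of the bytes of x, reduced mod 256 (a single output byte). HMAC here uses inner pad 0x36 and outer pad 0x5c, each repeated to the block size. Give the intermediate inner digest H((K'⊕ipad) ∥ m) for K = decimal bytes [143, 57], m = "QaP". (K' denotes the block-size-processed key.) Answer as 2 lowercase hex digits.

36

Key decimal bytes [143, 57] = 8f 39 is 2 bytes ≤ B = 4; zero-pad to 4 bytes: K' = 8f 39 00 00.
K' ⊕ ipad = b9 0f 36 36.
Inner input = b9 0f 36 36 ∥ 51 61 50.
Inner hash: sum = 185+15+54+54+81+97+80 = 566; mod 256 = 54 → 36.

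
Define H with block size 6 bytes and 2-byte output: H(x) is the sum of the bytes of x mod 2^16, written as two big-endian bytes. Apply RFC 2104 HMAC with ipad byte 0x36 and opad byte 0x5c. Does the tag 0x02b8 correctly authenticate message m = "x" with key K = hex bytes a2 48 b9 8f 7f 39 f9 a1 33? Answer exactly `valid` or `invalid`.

Key hex bytes a2 48 b9 8f 7f 39 f9 a1 33 is 9 bytes > B = 6, so hash it first: H(key) = 04 b7, then zero-pad to 6 bytes: K' = 04 b7 00 00 00 00.
K' ⊕ ipad = 32 81 36 36 36 36; K' ⊕ opad = 58 eb 5c 5c 5c 5c.
Inner hash: sum = 50+129+54+54+54+54+120 = 515 → 02 03.
Outer hash (recomputed tag): sum = 88+235+92+92+92+92+2+3 = 696 → 02 b8.
Recomputed tag = 02b8; claimed = 02b8 → match.

valid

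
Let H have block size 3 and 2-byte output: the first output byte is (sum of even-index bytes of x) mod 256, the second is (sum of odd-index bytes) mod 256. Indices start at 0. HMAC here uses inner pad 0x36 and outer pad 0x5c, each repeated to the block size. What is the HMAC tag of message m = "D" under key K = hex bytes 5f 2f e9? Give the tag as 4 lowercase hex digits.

15bb

Key hex bytes 5f 2f e9 is exactly B = 3 bytes: K' = 5f 2f e9.
K' ⊕ ipad = 69 19 df.  K' ⊕ opad = 03 73 b5.
Inner input = (K'⊕ipad) ∥ m = 69 19 df ∥ 44.
Inner hash: even-index sum = 328 mod 256 = 72; odd-index sum = 93 mod 256 = 93 → 48 5d.
Outer input = (K'⊕opad) ∥ inner = 03 73 b5 ∥ 48 5d.
Outer hash (tag): even-index sum = 277 mod 256 = 21; odd-index sum = 187 mod 256 = 187 → 15 bb.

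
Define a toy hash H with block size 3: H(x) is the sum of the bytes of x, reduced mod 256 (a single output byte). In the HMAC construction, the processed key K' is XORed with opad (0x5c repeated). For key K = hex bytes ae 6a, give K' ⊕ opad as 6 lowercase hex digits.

Key hex bytes ae 6a is 2 bytes ≤ B = 3; zero-pad to 3 bytes: K' = ae 6a 00.
XOR each byte with 0x5c: ae⊕5c=f2, 6a⊕5c=36, 00⊕5c=5c.

f2365c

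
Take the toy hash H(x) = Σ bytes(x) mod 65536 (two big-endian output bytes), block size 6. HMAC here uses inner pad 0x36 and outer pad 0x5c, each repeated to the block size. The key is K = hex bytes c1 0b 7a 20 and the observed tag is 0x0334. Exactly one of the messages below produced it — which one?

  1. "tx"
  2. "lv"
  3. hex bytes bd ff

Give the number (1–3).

2

Key hex bytes c1 0b 7a 20 is 4 bytes ≤ B = 6; zero-pad to 6 bytes: K' = c1 0b 7a 20 00 00.
K' ⊕ ipad = f7 3d 4c 16 36 36; K' ⊕ opad = 9d 57 26 7c 5c 5c.
m1: inner = H(f7 3d 4c 16 36 36 74 78) = 02 ee; tag = H(9d 57 26 7c 5c 5c 02 ee) = 033e
m2: inner = H(f7 3d 4c 16 36 36 6c 76) = 02 e4; tag = H(9d 57 26 7c 5c 5c 02 e4) = 0334 ← matches
m3: inner = H(f7 3d 4c 16 36 36 bd ff) = 03 be; tag = H(9d 57 26 7c 5c 5c 03 be) = 030f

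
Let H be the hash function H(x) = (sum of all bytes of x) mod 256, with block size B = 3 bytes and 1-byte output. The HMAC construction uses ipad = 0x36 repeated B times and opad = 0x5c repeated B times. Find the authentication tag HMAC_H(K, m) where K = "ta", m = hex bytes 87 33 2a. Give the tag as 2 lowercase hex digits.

Key "ta" = 74 61 is 2 bytes ≤ B = 3; zero-pad to 3 bytes: K' = 74 61 00.
K' ⊕ ipad = 42 57 36.  K' ⊕ opad = 28 3d 5c.
Inner input = (K'⊕ipad) ∥ m = 42 57 36 ∥ 87 33 2a.
Inner hash: sum = 66+87+54+135+51+42 = 435; mod 256 = 179 → b3.
Outer input = (K'⊕opad) ∥ inner = 28 3d 5c ∥ b3.
Outer hash (tag): sum = 40+61+92+179 = 372; mod 256 = 116 → 74.

74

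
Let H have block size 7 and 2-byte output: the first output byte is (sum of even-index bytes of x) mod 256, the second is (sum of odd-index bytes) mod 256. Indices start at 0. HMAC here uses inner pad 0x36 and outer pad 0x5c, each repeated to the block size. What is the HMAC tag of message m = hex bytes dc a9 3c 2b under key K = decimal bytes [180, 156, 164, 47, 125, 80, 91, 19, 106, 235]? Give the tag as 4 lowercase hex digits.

Key decimal bytes [180, 156, 164, 47, 125, 80, 91, 19, 106, 235] = b4 9c a4 2f 7d 50 5b 13 6a eb is 10 bytes > B = 7, so hash it first: H(key) = 9a 19, then zero-pad to 7 bytes: K' = 9a 19 00 00 00 00 00.
K' ⊕ ipad = ac 2f 36 36 36 36 36.  K' ⊕ opad = c6 45 5c 5c 5c 5c 5c.
Inner input = (K'⊕ipad) ∥ m = ac 2f 36 36 36 36 36 ∥ dc a9 3c 2b.
Inner hash: even-index sum = 546 mod 256 = 34; odd-index sum = 435 mod 256 = 179 → 22 b3.
Outer input = (K'⊕opad) ∥ inner = c6 45 5c 5c 5c 5c 5c ∥ 22 b3.
Outer hash (tag): even-index sum = 653 mod 256 = 141; odd-index sum = 287 mod 256 = 31 → 8d 1f.

8d1f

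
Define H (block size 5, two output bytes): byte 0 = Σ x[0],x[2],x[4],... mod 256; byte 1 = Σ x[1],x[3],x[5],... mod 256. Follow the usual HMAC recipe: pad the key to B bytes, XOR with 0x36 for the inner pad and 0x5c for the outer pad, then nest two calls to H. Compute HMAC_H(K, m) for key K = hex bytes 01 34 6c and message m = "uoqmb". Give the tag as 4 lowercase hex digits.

Key hex bytes 01 34 6c is 3 bytes ≤ B = 5; zero-pad to 5 bytes: K' = 01 34 6c 00 00.
K' ⊕ ipad = 37 02 5a 36 36.  K' ⊕ opad = 5d 68 30 5c 5c.
Inner input = (K'⊕ipad) ∥ m = 37 02 5a 36 36 ∥ 75 6f 71 6d 62.
Inner hash: even-index sum = 419 mod 256 = 163; odd-index sum = 384 mod 256 = 128 → a3 80.
Outer input = (K'⊕opad) ∥ inner = 5d 68 30 5c 5c ∥ a3 80.
Outer hash (tag): even-index sum = 361 mod 256 = 105; odd-index sum = 359 mod 256 = 103 → 69 67.

6967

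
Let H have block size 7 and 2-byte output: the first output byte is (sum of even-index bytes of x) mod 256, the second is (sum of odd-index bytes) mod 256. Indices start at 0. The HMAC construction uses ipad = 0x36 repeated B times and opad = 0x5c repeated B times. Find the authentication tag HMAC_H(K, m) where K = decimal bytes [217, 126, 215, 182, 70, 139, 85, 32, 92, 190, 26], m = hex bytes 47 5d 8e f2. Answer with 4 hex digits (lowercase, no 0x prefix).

Key decimal bytes [217, 126, 215, 182, 70, 139, 85, 32, 92, 190, 26] = d9 7e d7 b6 46 8b 55 20 5c be 1a is 11 bytes > B = 7, so hash it first: H(key) = c1 9d, then zero-pad to 7 bytes: K' = c1 9d 00 00 00 00 00.
K' ⊕ ipad = f7 ab 36 36 36 36 36.  K' ⊕ opad = 9d c1 5c 5c 5c 5c 5c.
Inner input = (K'⊕ipad) ∥ m = f7 ab 36 36 36 36 36 ∥ 47 5d 8e f2.
Inner hash: even-index sum = 744 mod 256 = 232; odd-index sum = 492 mod 256 = 236 → e8 ec.
Outer input = (K'⊕opad) ∥ inner = 9d c1 5c 5c 5c 5c 5c ∥ e8 ec.
Outer hash (tag): even-index sum = 669 mod 256 = 157; odd-index sum = 609 mod 256 = 97 → 9d 61.

9d61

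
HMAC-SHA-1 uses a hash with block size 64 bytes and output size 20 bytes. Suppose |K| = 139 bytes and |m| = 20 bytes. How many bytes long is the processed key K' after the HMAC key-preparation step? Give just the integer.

64

Key is 139 > 64 bytes, so it is hashed to 20 bytes then zero-padded to 64: |K'| = 64.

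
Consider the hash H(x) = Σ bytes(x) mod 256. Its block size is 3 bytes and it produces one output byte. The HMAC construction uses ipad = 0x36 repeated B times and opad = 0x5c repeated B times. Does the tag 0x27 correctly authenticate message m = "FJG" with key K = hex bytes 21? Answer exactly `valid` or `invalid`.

Key hex bytes 21 is 1 byte ≤ B = 3; zero-pad to 3 bytes: K' = 21 00 00.
K' ⊕ ipad = 17 36 36; K' ⊕ opad = 7d 5c 5c.
Inner hash: sum = 23+54+54+70+74+71 = 346; mod 256 = 90 → 5a.
Outer hash (recomputed tag): sum = 125+92+92+90 = 399; mod 256 = 143 → 8f.
Recomputed tag = 8f; claimed = 27 → mismatch.

invalid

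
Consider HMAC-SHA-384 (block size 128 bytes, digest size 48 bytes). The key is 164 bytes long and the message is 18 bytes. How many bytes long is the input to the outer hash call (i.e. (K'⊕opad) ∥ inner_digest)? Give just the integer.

176

Key is 164 > 128 bytes, so it is hashed to 48 bytes then zero-padded to 128: |K'| = 128.
Outer input = (K'⊕opad) ∥ H(inner) → 128 + 48 = 176 bytes.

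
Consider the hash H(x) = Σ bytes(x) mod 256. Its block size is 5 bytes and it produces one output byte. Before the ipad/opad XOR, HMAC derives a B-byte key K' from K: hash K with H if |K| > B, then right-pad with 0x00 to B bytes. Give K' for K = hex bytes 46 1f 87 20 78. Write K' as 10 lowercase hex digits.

Key hex bytes 46 1f 87 20 78 is exactly B = 5 bytes: K' = 46 1f 87 20 78.

461f872078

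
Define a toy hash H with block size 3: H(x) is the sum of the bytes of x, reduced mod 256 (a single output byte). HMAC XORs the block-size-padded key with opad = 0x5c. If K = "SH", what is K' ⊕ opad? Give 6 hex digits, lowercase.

0f145c

Key "SH" = 53 48 is 2 bytes ≤ B = 3; zero-pad to 3 bytes: K' = 53 48 00.
XOR each byte with 0x5c: 53⊕5c=0f, 48⊕5c=14, 00⊕5c=5c.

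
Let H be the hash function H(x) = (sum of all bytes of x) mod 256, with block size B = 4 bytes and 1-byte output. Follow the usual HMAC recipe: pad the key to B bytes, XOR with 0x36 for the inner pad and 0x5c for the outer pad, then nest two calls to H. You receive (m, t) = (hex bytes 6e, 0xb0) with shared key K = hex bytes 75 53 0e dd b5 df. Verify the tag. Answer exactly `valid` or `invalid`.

Key hex bytes 75 53 0e dd b5 df is 6 bytes > B = 4, so hash it first: H(key) = 47, then zero-pad to 4 bytes: K' = 47 00 00 00.
K' ⊕ ipad = 71 36 36 36; K' ⊕ opad = 1b 5c 5c 5c.
Inner hash: sum = 113+54+54+54+110 = 385; mod 256 = 129 → 81.
Outer hash (recomputed tag): sum = 27+92+92+92+129 = 432; mod 256 = 176 → b0.
Recomputed tag = b0; claimed = b0 → match.

valid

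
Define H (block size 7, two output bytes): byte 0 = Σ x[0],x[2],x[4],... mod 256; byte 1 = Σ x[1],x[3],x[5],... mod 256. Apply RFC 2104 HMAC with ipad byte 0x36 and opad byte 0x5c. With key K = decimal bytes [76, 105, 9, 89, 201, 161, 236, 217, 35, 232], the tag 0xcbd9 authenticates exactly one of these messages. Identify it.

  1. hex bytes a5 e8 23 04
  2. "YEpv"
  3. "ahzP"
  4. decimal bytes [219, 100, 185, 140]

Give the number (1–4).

1

Key decimal bytes [76, 105, 9, 89, 201, 161, 236, 217, 35, 232] = 4c 69 09 59 c9 a1 ec d9 23 e8 is 10 bytes > B = 7, so hash it first: H(key) = 2d 24, then zero-pad to 7 bytes: K' = 2d 24 00 00 00 00 00.
K' ⊕ ipad = 1b 12 36 36 36 36 36; K' ⊕ opad = 71 78 5c 5c 5c 5c 5c.
m1: inner = H(1b 12 36 36 36 36 36 a5 e8 23 04) = a9 46; tag = H(71 78 5c 5c 5c 5c 5c a9 46) = cbd9 ← matches
m2: inner = H(1b 12 36 36 36 36 36 59 45 70 76) = 78 47; tag = H(71 78 5c 5c 5c 5c 5c 78 47) = cca8
m3: inner = H(1b 12 36 36 36 36 36 61 68 7a 50) = 75 59; tag = H(71 78 5c 5c 5c 5c 5c 75 59) = dea5
m4: inner = H(1b 12 36 36 36 36 36 db 64 b9 8c) = ad 12; tag = H(71 78 5c 5c 5c 5c 5c ad 12) = 97dd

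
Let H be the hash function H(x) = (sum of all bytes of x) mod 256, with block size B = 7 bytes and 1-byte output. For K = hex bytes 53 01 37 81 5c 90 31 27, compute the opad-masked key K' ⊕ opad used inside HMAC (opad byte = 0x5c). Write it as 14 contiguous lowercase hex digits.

0c5c5c5c5c5c5c

Key hex bytes 53 01 37 81 5c 90 31 27 is 8 bytes > B = 7, so hash it first: H(key) = 50, then zero-pad to 7 bytes: K' = 50 00 00 00 00 00 00.
XOR each byte with 0x5c: 50⊕5c=0c, 00⊕5c=5c, 00⊕5c=5c, 00⊕5c=5c, 00⊕5c=5c, 00⊕5c=5c, 00⊕5c=5c.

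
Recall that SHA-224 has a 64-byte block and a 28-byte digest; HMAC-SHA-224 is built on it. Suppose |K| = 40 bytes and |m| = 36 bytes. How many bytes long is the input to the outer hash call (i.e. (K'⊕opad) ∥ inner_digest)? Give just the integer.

92

Key is 40 ≤ 64 bytes, zero-padded: |K'| = 64.
Outer input = (K'⊕opad) ∥ H(inner) → 64 + 28 = 92 bytes.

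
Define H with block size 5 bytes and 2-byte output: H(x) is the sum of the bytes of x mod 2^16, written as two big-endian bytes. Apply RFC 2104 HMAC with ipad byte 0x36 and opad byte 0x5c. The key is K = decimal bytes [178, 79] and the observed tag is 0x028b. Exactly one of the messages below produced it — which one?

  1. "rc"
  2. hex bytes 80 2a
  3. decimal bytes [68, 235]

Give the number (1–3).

1

Key decimal bytes [178, 79] = b2 4f is 2 bytes ≤ B = 5; zero-pad to 5 bytes: K' = b2 4f 00 00 00.
K' ⊕ ipad = 84 79 36 36 36; K' ⊕ opad = ee 13 5c 5c 5c.
m1: inner = H(84 79 36 36 36 72 63) = 02 74; tag = H(ee 13 5c 5c 5c 02 74) = 028b ← matches
m2: inner = H(84 79 36 36 36 80 2a) = 02 49; tag = H(ee 13 5c 5c 5c 02 49) = 0260
m3: inner = H(84 79 36 36 36 44 eb) = 02 ce; tag = H(ee 13 5c 5c 5c 02 ce) = 02e5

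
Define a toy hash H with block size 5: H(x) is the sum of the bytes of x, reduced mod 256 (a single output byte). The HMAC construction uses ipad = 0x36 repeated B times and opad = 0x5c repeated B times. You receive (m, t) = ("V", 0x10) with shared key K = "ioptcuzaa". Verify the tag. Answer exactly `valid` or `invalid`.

Key "ioptcuzaa" = 69 6f 70 74 63 75 7a 61 61 is 9 bytes > B = 5, so hash it first: H(key) = d0, then zero-pad to 5 bytes: K' = d0 00 00 00 00.
K' ⊕ ipad = e6 36 36 36 36; K' ⊕ opad = 8c 5c 5c 5c 5c.
Inner hash: sum = 230+54+54+54+54+86 = 532; mod 256 = 20 → 14.
Outer hash (recomputed tag): sum = 140+92+92+92+92+20 = 528; mod 256 = 16 → 10.
Recomputed tag = 10; claimed = 10 → match.

valid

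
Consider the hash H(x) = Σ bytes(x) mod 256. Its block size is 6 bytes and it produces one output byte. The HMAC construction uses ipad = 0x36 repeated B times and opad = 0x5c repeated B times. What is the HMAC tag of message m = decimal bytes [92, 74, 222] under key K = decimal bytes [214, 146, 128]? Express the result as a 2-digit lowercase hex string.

a8

Key decimal bytes [214, 146, 128] = d6 92 80 is 3 bytes ≤ B = 6; zero-pad to 6 bytes: K' = d6 92 80 00 00 00.
K' ⊕ ipad = e0 a4 b6 36 36 36.  K' ⊕ opad = 8a ce dc 5c 5c 5c.
Inner input = (K'⊕ipad) ∥ m = e0 a4 b6 36 36 36 ∥ 5c 4a de.
Inner hash: sum = 224+164+182+54+54+54+92+74+222 = 1120; mod 256 = 96 → 60.
Outer input = (K'⊕opad) ∥ inner = 8a ce dc 5c 5c 5c ∥ 60.
Outer hash (tag): sum = 138+206+220+92+92+92+96 = 936; mod 256 = 168 → a8.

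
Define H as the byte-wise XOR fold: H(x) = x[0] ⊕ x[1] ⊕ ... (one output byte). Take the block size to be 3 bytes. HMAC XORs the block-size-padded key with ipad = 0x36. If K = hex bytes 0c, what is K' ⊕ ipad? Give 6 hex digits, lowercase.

3a3636

Key hex bytes 0c is 1 byte ≤ B = 3; zero-pad to 3 bytes: K' = 0c 00 00.
XOR each byte with 0x36: 0c⊕36=3a, 00⊕36=36, 00⊕36=36.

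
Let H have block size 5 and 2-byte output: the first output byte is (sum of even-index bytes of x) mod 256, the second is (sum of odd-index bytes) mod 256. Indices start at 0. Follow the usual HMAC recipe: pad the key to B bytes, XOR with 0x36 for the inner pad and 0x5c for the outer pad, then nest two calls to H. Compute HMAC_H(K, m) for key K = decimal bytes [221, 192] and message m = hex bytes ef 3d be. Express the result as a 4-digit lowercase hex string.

128c

Key decimal bytes [221, 192] = dd c0 is 2 bytes ≤ B = 5; zero-pad to 5 bytes: K' = dd c0 00 00 00.
K' ⊕ ipad = eb f6 36 36 36.  K' ⊕ opad = 81 9c 5c 5c 5c.
Inner input = (K'⊕ipad) ∥ m = eb f6 36 36 36 ∥ ef 3d be.
Inner hash: even-index sum = 404 mod 256 = 148; odd-index sum = 729 mod 256 = 217 → 94 d9.
Outer input = (K'⊕opad) ∥ inner = 81 9c 5c 5c 5c ∥ 94 d9.
Outer hash (tag): even-index sum = 530 mod 256 = 18; odd-index sum = 396 mod 256 = 140 → 12 8c.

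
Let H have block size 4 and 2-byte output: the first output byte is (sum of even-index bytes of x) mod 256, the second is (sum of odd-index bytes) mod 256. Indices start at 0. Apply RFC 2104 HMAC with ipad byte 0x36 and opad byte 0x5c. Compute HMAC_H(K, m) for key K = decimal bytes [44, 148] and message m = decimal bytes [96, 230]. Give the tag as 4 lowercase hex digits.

7ce2

Key decimal bytes [44, 148] = 2c 94 is 2 bytes ≤ B = 4; zero-pad to 4 bytes: K' = 2c 94 00 00.
K' ⊕ ipad = 1a a2 36 36.  K' ⊕ opad = 70 c8 5c 5c.
Inner input = (K'⊕ipad) ∥ m = 1a a2 36 36 ∥ 60 e6.
Inner hash: even-index sum = 176 mod 256 = 176; odd-index sum = 446 mod 256 = 190 → b0 be.
Outer input = (K'⊕opad) ∥ inner = 70 c8 5c 5c ∥ b0 be.
Outer hash (tag): even-index sum = 380 mod 256 = 124; odd-index sum = 482 mod 256 = 226 → 7c e2.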